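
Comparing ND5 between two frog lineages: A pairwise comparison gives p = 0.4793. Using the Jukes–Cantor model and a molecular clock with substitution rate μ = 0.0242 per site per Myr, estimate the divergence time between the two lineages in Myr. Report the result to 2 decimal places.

15.79

d = −(3/4) ln(1 − 4p/3) = −0.75 ln(1 − 0.639067) = −0.75 ln(0.360933)
  = −0.75 × (-1.019063) = 0.764297 substitutions/site.
Under a molecular clock d = 2μt, so t = d/(2μ) = 0.764297 / (2 × 0.0242) = 15.79 Myr.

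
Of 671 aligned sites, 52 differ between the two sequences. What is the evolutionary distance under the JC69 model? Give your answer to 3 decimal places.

p = 52/671 ≈ 0.077496.
d = −(3/4) ln(1 − 4p/3) = −0.75 ln(1 − 0.103328) = −0.75 ln(0.896672)
  = −0.75 × (-0.109065) = 0.081799 substitutions/site.

0.082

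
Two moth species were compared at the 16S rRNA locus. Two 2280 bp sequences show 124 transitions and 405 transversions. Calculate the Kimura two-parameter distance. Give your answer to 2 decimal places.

0.28

P = 124/2280 ≈ 0.054386 and Q = 405/2280 ≈ 0.177632.
Under the Kimura two-parameter model, d = −½ ln(1 − 2P − Q) − ¼ ln(1 − 2Q).
1 − 2P − Q = 0.713596, giving −½ ln(0.713596) = 0.168719.
1 − 2Q = 0.644736, giving −¼ ln(0.644736) = 0.109729.
d = 0.168719 + 0.109729 = 0.278448.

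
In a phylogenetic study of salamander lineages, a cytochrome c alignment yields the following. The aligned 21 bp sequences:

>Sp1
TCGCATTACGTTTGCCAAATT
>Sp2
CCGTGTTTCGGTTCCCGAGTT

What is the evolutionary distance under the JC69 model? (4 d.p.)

The sequences differ at 8 of 21 sites (1, 4, 5, 8, 11, 14, 17, 19), so p = 8/21 ≈ 0.380952.
d = −(3/4) ln(1 − 4p/3) = −0.75 ln(1 − 0.507936) = −0.75 ln(0.492064)
  = −0.75 × (-0.709146) = 0.531860 substitutions/site.

0.5319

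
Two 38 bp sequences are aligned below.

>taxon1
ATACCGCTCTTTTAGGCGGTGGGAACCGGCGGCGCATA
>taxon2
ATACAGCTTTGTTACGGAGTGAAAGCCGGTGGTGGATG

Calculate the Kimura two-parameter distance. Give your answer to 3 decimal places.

0.479

Of 38 sites, 8 differences are transitions and 5 are transversions, so P = 8/38 ≈ 0.210526 and Q = 5/38 ≈ 0.131579.
Under the Kimura two-parameter model, d = −½ ln(1 − 2P − Q) − ¼ ln(1 − 2Q).
1 − 2P − Q = 0.447369, giving −½ ln(0.447369) = 0.402186.
1 − 2Q = 0.736842, giving −¼ ln(0.736842) = 0.076345.
d = 0.402186 + 0.076345 = 0.478531.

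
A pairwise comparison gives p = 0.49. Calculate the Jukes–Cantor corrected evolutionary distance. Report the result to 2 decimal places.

d = −(3/4) ln(1 − 4p/3) = −0.75 ln(1 − 0.653333) = −0.75 ln(0.346667)
  = −0.75 × (-1.059391) = 0.794543 substitutions/site.

0.79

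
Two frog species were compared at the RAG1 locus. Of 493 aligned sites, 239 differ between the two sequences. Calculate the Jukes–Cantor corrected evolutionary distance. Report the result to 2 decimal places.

0.78

p = 239/493 ≈ 0.484787.
d = −(3/4) ln(1 − 4p/3) = −0.75 ln(1 − 0.646383) = −0.75 ln(0.353617)
  = −0.75 × (-1.039541) = 0.779656 substitutions/site.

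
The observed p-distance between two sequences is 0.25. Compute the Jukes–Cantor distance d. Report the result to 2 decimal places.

0.30

d = −(3/4) ln(1 − 4p/3) = −0.75 ln(1 − 0.333333) = −0.75 ln(0.666667)
  = −0.75 × (-0.405465) = 0.304099 substitutions/site.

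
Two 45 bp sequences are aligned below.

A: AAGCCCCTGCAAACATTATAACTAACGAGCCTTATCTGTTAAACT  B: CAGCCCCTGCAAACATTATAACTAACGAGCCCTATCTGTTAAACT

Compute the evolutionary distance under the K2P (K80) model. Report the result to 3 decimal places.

0.046

Of 45 sites, 1 differences are transitions and 1 are transversions, so P = 1/45 ≈ 0.022222 and Q = 1/45 ≈ 0.022222.
Under the Kimura two-parameter model, d = −½ ln(1 − 2P − Q) − ¼ ln(1 − 2Q).
1 − 2P − Q = 0.933334, giving −½ ln(0.933334) = 0.034496.
1 − 2Q = 0.955556, giving −¼ ln(0.955556) = 0.011365.
d = 0.034496 + 0.011365 = 0.045861.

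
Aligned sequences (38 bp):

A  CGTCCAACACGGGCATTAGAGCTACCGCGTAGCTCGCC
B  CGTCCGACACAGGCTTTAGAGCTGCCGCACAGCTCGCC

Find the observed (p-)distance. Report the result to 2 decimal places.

0.16

The sequences differ at 6 of 38 positions (sites 6, 11, 15, 24, 29, 30).
p = 6/38 = 0.157894… ≈ 0.16 (to 2 d.p.).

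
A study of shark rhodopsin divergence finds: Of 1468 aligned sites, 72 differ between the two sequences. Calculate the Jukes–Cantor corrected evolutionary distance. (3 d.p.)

0.051

p = 72/1468 ≈ 0.049046.
d = −(3/4) ln(1 − 4p/3) = −0.75 ln(1 − 0.065395) = −0.75 ln(0.934605)
  = −0.75 × (-0.067631) = 0.050723 substitutions/site.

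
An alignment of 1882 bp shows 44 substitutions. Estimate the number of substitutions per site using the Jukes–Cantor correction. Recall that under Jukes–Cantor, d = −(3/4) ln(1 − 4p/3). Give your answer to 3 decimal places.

p = 44/1882 ≈ 0.023379.
d = −(3/4) ln(1 − 4p/3) = −0.75 ln(1 − 0.031172) = −0.75 ln(0.968828)
  = −0.75 × (-0.031668) = 0.023751 substitutions/site.

0.024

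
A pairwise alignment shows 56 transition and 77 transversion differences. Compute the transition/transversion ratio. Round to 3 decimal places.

0.727

R = 56/77 = 0.727272… ≈ 0.727 (to 3 d.p.).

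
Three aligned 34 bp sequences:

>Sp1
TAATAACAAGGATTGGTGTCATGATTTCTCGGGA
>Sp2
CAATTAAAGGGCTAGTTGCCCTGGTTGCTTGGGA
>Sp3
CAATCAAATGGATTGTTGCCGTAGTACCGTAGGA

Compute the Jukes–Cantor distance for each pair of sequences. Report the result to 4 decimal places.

Sp1–Sp2: 12/34 sites differ → p ≈ 0.352941, d = −0.75 ln(1 − 0.470588) = 0.476991 ≈ 0.4770.
Sp1–Sp3: 14/34 sites differ → p ≈ 0.411765, d = −0.75 ln(1 − 0.54902) = 0.597249 ≈ 0.5972.
Sp2–Sp3: 10/34 sites differ → p ≈ 0.294118, d = −0.75 ln(1 − 0.392157) = 0.373379 ≈ 0.3734.

d(Sp1,Sp2) = 0.4770, d(Sp1,Sp3) = 0.5972, d(Sp2,Sp3) = 0.3734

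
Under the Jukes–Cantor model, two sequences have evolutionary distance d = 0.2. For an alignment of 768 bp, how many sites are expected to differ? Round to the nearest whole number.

Invert JC69: p = (3/4)(1 − e^(−4d/3)) = 0.75 × (1 − e^(-0.266667)) = 0.75 × (1 − 0.765928) = 0.175554.
Expected differing sites = pL ≈ 0.175554 × 768 = 134.825472 ≈ 135.

135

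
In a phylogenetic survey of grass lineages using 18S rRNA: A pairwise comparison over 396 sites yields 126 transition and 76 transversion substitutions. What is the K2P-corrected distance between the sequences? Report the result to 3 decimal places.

P = 126/396 ≈ 0.318182 and Q = 76/396 ≈ 0.191919.
Under the Kimura two-parameter model, d = −½ ln(1 − 2P − Q) − ¼ ln(1 − 2Q).
1 − 2P − Q = 0.171717, giving −½ ln(0.171717) = 0.880954.
1 − 2Q = 0.616162, giving −¼ ln(0.616162) = 0.121061.
d = 0.880954 + 0.121061 = 1.002015.

1.002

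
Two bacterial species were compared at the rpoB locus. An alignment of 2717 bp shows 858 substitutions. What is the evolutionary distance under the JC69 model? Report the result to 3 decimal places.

p = 858/2717 ≈ 0.315789.
d = −(3/4) ln(1 − 4p/3) = −0.75 ln(1 − 0.421052) = −0.75 ln(0.578948)
  = −0.75 × (-0.546543) = 0.409907 substitutions/site.

0.410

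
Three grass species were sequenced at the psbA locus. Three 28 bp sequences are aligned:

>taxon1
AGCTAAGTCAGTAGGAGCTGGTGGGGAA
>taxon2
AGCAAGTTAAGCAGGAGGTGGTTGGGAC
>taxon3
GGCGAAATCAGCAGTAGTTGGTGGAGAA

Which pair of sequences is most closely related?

taxon1 and taxon3

taxon1–taxon2: 8/28 differ, p = 0.286, d = 0.360.
taxon1–taxon3: 7/28 differ, p = 0.250, d = 0.304.
taxon2–taxon3: 10/28 differ, p = 0.357, d = 0.485.
The smallest distance is between taxon1 and taxon3.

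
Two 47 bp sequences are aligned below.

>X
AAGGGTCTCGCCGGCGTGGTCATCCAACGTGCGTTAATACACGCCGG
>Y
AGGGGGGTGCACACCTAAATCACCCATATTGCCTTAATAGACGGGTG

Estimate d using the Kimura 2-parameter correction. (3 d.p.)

0.688

Of 47 sites, 5 differences are transitions and 16 are transversions, so P = 5/47 ≈ 0.106383 and Q = 16/47 ≈ 0.340426.
Under the Kimura two-parameter model, d = −½ ln(1 − 2P − Q) − ¼ ln(1 − 2Q).
1 − 2P − Q = 0.446808, giving −½ ln(0.446808) = 0.402813.
1 − 2Q = 0.319148, giving −¼ ln(0.319148) = 0.285525.
d = 0.402813 + 0.285525 = 0.688338.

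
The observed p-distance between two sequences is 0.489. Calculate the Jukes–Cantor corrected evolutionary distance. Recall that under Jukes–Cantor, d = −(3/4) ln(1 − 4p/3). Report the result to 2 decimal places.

0.79

d = −(3/4) ln(1 − 4p/3) = −0.75 ln(1 − 0.652) = −0.75 ln(0.348)
  = −0.75 × (-1.055553) = 0.791665 substitutions/site.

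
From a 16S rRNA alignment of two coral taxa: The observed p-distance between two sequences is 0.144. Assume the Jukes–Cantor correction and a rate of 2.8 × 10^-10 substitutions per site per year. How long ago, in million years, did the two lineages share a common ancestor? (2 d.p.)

285.53

d = −(3/4) ln(1 − 4p/3) = −0.75 ln(1 − 0.192) = −0.75 ln(0.808)
  = −0.75 × (-0.213193) = 0.159895 substitutions/site.
Under a molecular clock d = 2μt, so t = d/(2μ) = 0.159895 / (2 × 2.8 × 10^-10) = 285.53 million years.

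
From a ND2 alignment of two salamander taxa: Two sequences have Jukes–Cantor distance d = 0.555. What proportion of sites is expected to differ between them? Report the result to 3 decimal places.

p = (3/4)(1 − e^(−4d/3)) = 0.75 × (1 − e^(-0.74)) = 0.75 × (1 − 0.477114) = 0.392165.

0.392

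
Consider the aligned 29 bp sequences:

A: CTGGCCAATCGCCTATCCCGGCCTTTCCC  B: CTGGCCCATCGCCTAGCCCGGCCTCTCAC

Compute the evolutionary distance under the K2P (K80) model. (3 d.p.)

Of 29 sites, 1 differences are transitions and 3 are transversions, so P = 1/29 ≈ 0.034483 and Q = 3/29 ≈ 0.103448.
Under the Kimura two-parameter model, d = −½ ln(1 − 2P − Q) − ¼ ln(1 − 2Q).
1 − 2P − Q = 0.827586, giving −½ ln(0.827586) = 0.094621.
1 − 2Q = 0.793104, giving −¼ ln(0.793104) = 0.057950.
d = 0.094621 + 0.057950 = 0.152571.

0.153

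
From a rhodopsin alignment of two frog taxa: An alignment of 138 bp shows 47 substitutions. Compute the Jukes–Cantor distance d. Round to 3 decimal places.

0.454

p = 47/138 ≈ 0.34058.
d = −(3/4) ln(1 − 4p/3) = −0.75 ln(1 − 0.454107) = −0.75 ln(0.545893)
  = −0.75 × (-0.605332) = 0.453999 substitutions/site.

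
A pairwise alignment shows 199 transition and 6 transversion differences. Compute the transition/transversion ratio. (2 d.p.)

33.17

R = 199/6 = 33.166666… ≈ 33.17 (to 2 d.p.).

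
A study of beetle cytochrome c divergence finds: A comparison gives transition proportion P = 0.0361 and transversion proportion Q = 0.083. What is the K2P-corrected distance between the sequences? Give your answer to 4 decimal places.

Under the Kimura two-parameter model, d = −½ ln(1 − 2P − Q) − ¼ ln(1 − 2Q).
1 − 2P − Q = 0.8448, giving −½ ln(0.8448) = 0.084328.
1 − 2Q = 0.834, giving −¼ ln(0.834) = 0.045380.
d = 0.084328 + 0.045380 = 0.129708.

0.1297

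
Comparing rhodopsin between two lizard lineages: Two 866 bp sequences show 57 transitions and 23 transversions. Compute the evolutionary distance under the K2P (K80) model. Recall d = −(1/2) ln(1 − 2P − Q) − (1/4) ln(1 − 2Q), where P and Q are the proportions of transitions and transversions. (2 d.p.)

P = 57/866 ≈ 0.06582 and Q = 23/866 ≈ 0.026559.
Under the Kimura two-parameter model, d = −½ ln(1 − 2P − Q) − ¼ ln(1 − 2Q).
1 − 2P − Q = 0.841801, giving −½ ln(0.841801) = 0.086106.
1 − 2Q = 0.946882, giving −¼ ln(0.946882) = 0.013645.
d = 0.086106 + 0.013645 = 0.099751.

0.10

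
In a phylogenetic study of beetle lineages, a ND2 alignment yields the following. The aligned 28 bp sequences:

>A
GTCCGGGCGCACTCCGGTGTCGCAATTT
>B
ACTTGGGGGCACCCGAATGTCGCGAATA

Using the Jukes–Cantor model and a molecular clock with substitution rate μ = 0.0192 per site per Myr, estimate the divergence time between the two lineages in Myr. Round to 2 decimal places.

The sequences differ at 12 of 28 sites, so p = 12/28 ≈ 0.428571.
d = −(3/4) ln(1 − 4p/3) = −0.75 ln(1 − 0.571428) = −0.75 ln(0.428572)
  = −0.75 × (-0.847297) = 0.635473 substitutions/site.
Under a molecular clock d = 2μt, so t = d/(2μ) = 0.635473 / (2 × 0.0192) = 16.55 Myr.

16.55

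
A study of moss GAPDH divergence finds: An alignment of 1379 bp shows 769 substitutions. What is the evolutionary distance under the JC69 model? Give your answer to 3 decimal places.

1.021

p = 769/1379 ≈ 0.55765.
d = −(3/4) ln(1 − 4p/3) = −0.75 ln(1 − 0.743533) = −0.75 ln(0.256467)
  = −0.75 × (-1.360755) = 1.020566 substitutions/site.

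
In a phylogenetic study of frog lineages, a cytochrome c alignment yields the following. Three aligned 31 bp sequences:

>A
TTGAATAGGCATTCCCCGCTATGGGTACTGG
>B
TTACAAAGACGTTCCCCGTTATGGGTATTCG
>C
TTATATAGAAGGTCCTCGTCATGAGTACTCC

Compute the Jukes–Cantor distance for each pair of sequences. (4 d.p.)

d(A,B) = 0.3163, d(A,C) = 0.5445, d(B,C) = 0.3672

A–B: 8/31 sites differ → p ≈ 0.258065, d = −0.75 ln(1 − 0.344087) = 0.316295 ≈ 0.3163.
A–C: 12/31 sites differ → p ≈ 0.387097, d = −0.75 ln(1 − 0.516129) = 0.544453 ≈ 0.5445.
B–C: 9/31 sites differ → p ≈ 0.290323, d = −0.75 ln(1 − 0.387097) = 0.367161 ≈ 0.3672.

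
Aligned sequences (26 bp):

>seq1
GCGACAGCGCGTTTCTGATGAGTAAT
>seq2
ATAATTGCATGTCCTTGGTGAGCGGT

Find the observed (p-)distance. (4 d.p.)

The sequences differ at 14 of 26 positions.
p = 14/26 = 0.538461… ≈ 0.5385 (to 4 d.p.).

0.5385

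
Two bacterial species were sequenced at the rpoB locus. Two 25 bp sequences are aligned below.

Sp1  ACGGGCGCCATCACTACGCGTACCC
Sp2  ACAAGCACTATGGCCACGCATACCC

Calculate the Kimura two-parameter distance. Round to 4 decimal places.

Of 25 sites, 7 differences are transitions and 1 are transversions, so P = 7/25 = 0.28 and Q = 1/25 = 0.04.
Under the Kimura two-parameter model, d = −½ ln(1 − 2P − Q) − ¼ ln(1 − 2Q).
1 − 2P − Q = 0.4, giving −½ ln(0.4) = 0.458145.
1 − 2Q = 0.92, giving −¼ ln(0.92) = 0.020845.
d = 0.458145 + 0.020845 = 0.478990.

0.4790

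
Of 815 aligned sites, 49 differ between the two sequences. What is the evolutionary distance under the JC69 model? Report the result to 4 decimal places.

0.0627

p = 49/815 ≈ 0.060123.
d = −(3/4) ln(1 − 4p/3) = −0.75 ln(1 − 0.080164) = −0.75 ln(0.919836)
  = −0.75 × (-0.083560) = 0.062670 substitutions/site.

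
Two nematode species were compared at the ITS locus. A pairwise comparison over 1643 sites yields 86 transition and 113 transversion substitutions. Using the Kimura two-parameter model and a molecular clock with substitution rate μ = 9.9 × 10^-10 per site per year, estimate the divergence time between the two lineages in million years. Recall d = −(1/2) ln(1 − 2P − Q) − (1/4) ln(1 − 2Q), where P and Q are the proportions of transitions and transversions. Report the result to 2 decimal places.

66.79

P = 86/1643 ≈ 0.052343 and Q = 113/1643 ≈ 0.068777.
Under the Kimura two-parameter model, d = −½ ln(1 − 2P − Q) − ¼ ln(1 − 2Q).
1 − 2P − Q = 0.826537, giving −½ ln(0.826537) = 0.095255.
1 − 2Q = 0.862446, giving −¼ ln(0.862446) = 0.036996.
d = 0.095255 + 0.036996 = 0.132251.
Under a molecular clock d = 2μt, so t = d/(2μ) = 0.132251 / (2 × 9.9 × 10^-10) = 66.79 million years.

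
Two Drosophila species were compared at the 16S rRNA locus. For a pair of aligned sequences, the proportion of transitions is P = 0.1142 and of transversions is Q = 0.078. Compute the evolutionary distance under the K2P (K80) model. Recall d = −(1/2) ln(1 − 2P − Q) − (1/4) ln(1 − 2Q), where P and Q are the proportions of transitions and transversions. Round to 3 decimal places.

Under the Kimura two-parameter model, d = −½ ln(1 − 2P − Q) − ¼ ln(1 − 2Q).
1 − 2P − Q = 0.6936, giving −½ ln(0.6936) = 0.182930.
1 − 2Q = 0.844, giving −¼ ln(0.844) = 0.042401.
d = 0.182930 + 0.042401 = 0.225331.

0.225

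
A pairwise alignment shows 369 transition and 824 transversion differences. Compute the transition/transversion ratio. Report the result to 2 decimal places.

0.45

R = 369/824 = 0.447815… ≈ 0.45 (to 2 d.p.).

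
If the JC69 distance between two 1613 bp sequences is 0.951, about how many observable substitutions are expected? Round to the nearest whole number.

Invert JC69: p = (3/4)(1 − e^(−4d/3)) = 0.75 × (1 − e^(-1.268)) = 0.75 × (1 − 0.281394) = 0.538955.
Expected differing sites = pL ≈ 0.538955 × 1613 = 869.334415 ≈ 869.

869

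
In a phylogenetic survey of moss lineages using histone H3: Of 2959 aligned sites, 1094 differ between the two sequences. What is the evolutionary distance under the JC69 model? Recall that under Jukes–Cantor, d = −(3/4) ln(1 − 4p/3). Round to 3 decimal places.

0.509

p = 1094/2959 ≈ 0.369719.
d = −(3/4) ln(1 − 4p/3) = −0.75 ln(1 − 0.492959) = −0.75 ln(0.507041)
  = −0.75 × (-0.679163) = 0.509372 substitutions/site.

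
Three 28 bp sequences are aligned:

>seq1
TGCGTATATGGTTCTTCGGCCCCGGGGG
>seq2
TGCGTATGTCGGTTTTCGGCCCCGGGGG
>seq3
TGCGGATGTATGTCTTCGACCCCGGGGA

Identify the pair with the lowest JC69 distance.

seq1–seq2: 4/28 differ, p = 0.143, d = 0.158.
seq1–seq3: 7/28 differ, p = 0.250, d = 0.304.
seq2–seq3: 6/28 differ, p = 0.214, d = 0.252.
The smallest distance is between seq1 and seq2.

seq1 and seq2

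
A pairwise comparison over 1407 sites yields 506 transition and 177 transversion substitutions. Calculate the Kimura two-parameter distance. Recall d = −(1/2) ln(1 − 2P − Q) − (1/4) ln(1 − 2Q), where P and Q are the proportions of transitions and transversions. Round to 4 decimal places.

1.0048

P = 506/1407 ≈ 0.35963 and Q = 177/1407 ≈ 0.1258.
Under the Kimura two-parameter model, d = −½ ln(1 − 2P − Q) − ¼ ln(1 − 2Q).
1 − 2P − Q = 0.15494, giving −½ ln(0.15494) = 0.932359.
1 − 2Q = 0.7484, giving −¼ ln(0.7484) = 0.072454.
d = 0.932359 + 0.072454 = 1.004813.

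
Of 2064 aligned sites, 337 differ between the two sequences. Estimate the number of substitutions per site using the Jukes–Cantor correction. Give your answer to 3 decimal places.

p = 337/2064 ≈ 0.163275.
d = −(3/4) ln(1 − 4p/3) = −0.75 ln(1 − 0.2177) = −0.75 ln(0.7823)
  = −0.75 × (-0.245517) = 0.184138 substitutions/site.

0.184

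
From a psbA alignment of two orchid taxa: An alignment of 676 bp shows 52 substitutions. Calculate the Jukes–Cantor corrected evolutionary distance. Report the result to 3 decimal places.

0.081

p = 52/676 ≈ 0.076923.
d = −(3/4) ln(1 − 4p/3) = −0.75 ln(1 − 0.102564) = −0.75 ln(0.897436)
  = −0.75 × (-0.108213) = 0.081160 substitutions/site.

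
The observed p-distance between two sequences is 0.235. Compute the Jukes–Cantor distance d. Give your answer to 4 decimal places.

d = −(3/4) ln(1 − 4p/3) = −0.75 ln(1 − 0.313333) = −0.75 ln(0.686667)
  = −0.75 × (-0.375906) = 0.281930 substitutions/site.

0.2819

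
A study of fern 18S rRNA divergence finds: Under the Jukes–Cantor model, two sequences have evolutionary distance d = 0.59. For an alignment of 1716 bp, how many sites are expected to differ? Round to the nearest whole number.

Invert JC69: p = (3/4)(1 − e^(−4d/3)) = 0.75 × (1 − e^(-0.786667)) = 0.75 × (1 − 0.455360) = 0.408480.
Expected differing sites = pL ≈ 0.408480 × 1716 = 700.95168 ≈ 701.

701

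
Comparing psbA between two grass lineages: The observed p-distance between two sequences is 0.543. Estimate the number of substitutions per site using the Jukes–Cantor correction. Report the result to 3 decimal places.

d = −(3/4) ln(1 − 4p/3) = −0.75 ln(1 − 0.724) = −0.75 ln(0.276)
  = −0.75 × (-1.287354) = 0.965516 substitutions/site.

0.966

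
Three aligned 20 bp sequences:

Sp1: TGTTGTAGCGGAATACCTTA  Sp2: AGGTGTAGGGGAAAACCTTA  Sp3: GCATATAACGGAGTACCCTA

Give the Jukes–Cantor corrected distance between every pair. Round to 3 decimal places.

Sp1–Sp2: 4/20 sites differ → p = 0.2, d = −0.75 ln(1 − 0.266667) = 0.232617 ≈ 0.233.
Sp1–Sp3: 7/20 sites differ → p = 0.35, d = −0.75 ln(1 − 0.466667) = 0.471457 ≈ 0.471.
Sp2–Sp3: 9/20 sites differ → p = 0.45, d = −0.75 ln(1 − 0.6) = 0.687218 ≈ 0.687.

d(Sp1,Sp2) = 0.233, d(Sp1,Sp3) = 0.471, d(Sp2,Sp3) = 0.687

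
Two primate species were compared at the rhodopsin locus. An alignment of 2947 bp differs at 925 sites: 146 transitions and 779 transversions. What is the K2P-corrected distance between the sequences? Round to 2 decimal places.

P = 146/2947 ≈ 0.049542 and Q = 779/2947 ≈ 0.264337.
Under the Kimura two-parameter model, d = −½ ln(1 − 2P − Q) − ¼ ln(1 − 2Q).
1 − 2P − Q = 0.636579, giving −½ ln(0.636579) = 0.225823.
1 − 2Q = 0.471326, giving −¼ ln(0.471326) = 0.188051.
d = 0.225823 + 0.188051 = 0.413874.

0.41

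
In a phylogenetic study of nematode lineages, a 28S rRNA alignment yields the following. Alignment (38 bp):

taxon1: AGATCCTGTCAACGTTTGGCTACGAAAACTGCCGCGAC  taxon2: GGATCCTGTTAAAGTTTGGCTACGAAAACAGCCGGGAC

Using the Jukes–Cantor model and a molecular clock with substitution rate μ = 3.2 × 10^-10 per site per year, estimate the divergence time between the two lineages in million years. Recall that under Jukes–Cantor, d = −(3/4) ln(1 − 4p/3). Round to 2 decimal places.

226.06

The sequences differ at 5 of 38 sites (1, 10, 13, 30, 35), so p = 5/38 ≈ 0.131579.
d = −(3/4) ln(1 − 4p/3) = −0.75 ln(1 − 0.175439) = −0.75 ln(0.824561)
  = −0.75 × (-0.192904) = 0.144678 substitutions/site.
Under a molecular clock d = 2μt, so t = d/(2μ) = 0.144678 / (2 × 3.2 × 10^-10) = 226.06 million years.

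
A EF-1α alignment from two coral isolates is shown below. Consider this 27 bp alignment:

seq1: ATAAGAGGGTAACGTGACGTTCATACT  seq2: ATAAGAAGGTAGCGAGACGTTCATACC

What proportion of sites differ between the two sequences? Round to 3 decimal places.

0.148

The sequences differ at 4 of 27 positions (sites 7, 12, 15, 27).
p = 4/27 = 0.148148… ≈ 0.148 (to 3 d.p.).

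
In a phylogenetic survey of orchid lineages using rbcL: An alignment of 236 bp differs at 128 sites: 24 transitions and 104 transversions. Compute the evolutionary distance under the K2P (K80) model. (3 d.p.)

1.049

P = 24/236 ≈ 0.101695 and Q = 104/236 ≈ 0.440678.
Under the Kimura two-parameter model, d = −½ ln(1 − 2P − Q) − ¼ ln(1 − 2Q).
1 − 2P − Q = 0.355932, giving −½ ln(0.355932) = 0.516508.
1 − 2Q = 0.118644, giving −¼ ln(0.118644) = 0.532907.
d = 0.516508 + 0.532907 = 1.049415.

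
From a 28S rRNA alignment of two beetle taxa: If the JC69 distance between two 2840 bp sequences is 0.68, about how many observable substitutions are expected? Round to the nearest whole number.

Invert JC69: p = (3/4)(1 − e^(−4d/3)) = 0.75 × (1 − e^(-0.906667)) = 0.75 × (1 − 0.403868) = 0.447099.
Expected differing sites = pL ≈ 0.447099 × 2840 = 1269.76116 ≈ 1270.

1270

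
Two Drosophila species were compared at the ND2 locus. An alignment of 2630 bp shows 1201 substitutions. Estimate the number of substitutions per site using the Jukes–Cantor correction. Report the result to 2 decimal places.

0.70

p = 1201/2630 ≈ 0.456654.
d = −(3/4) ln(1 − 4p/3) = −0.75 ln(1 − 0.608872) = −0.75 ln(0.391128)
  = −0.75 × (-0.938720) = 0.704040 substitutions/site.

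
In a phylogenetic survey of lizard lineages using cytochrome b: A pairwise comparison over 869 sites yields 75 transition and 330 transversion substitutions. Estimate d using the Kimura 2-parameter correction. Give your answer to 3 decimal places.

0.758

P = 75/869 ≈ 0.086306 and Q = 330/869 ≈ 0.379747.
Under the Kimura two-parameter model, d = −½ ln(1 − 2P − Q) − ¼ ln(1 − 2Q).
1 − 2P − Q = 0.447641, giving −½ ln(0.447641) = 0.401882.
1 − 2Q = 0.240506, giving −¼ ln(0.240506) = 0.356253.
d = 0.401882 + 0.356253 = 0.758135.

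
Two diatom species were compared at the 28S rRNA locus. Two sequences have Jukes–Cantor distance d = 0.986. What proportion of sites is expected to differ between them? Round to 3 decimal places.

p = (3/4)(1 − e^(−4d/3)) = 0.75 × (1 − e^(-1.314667)) = 0.75 × (1 − 0.268564) = 0.548577.

0.549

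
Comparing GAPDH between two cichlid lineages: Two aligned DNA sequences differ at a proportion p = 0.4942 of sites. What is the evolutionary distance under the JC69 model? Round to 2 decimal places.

0.81

d = −(3/4) ln(1 − 4p/3) = −0.75 ln(1 − 0.658933) = −0.75 ln(0.341067)
  = −0.75 × (-1.075676) = 0.806757 substitutions/site.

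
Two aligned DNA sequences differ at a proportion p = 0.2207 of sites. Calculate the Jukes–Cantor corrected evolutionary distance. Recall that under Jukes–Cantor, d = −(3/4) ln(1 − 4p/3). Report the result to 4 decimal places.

d = −(3/4) ln(1 − 4p/3) = −0.75 ln(1 − 0.294267) = −0.75 ln(0.705733)
  = −0.75 × (-0.348518) = 0.261389 substitutions/site.

0.2614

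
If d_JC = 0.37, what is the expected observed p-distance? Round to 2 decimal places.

p = (3/4)(1 − e^(−4d/3)) = 0.75 × (1 − e^(-0.493333)) = 0.75 × (1 − 0.610588) = 0.292059.

0.29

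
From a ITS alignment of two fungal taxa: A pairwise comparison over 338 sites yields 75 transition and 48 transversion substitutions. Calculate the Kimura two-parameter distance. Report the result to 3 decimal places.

0.524

P = 75/338 ≈ 0.221893 and Q = 48/338 ≈ 0.142012.
Under the Kimura two-parameter model, d = −½ ln(1 − 2P − Q) − ¼ ln(1 − 2Q).
1 − 2P − Q = 0.414202, giving −½ ln(0.414202) = 0.440701.
1 − 2Q = 0.715976, giving −¼ ln(0.715976) = 0.083527.
d = 0.440701 + 0.083527 = 0.524228.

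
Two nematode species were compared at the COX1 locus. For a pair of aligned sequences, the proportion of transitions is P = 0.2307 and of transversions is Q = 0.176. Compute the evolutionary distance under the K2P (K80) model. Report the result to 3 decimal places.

0.616

Under the Kimura two-parameter model, d = −½ ln(1 − 2P − Q) − ¼ ln(1 − 2Q).
1 − 2P − Q = 0.3626, giving −½ ln(0.3626) = 0.507227.
1 − 2Q = 0.648, giving −¼ ln(0.648) = 0.108466.
d = 0.507227 + 0.108466 = 0.615693.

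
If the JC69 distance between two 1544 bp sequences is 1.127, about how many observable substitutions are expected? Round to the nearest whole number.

900

Invert JC69: p = (3/4)(1 − e^(−4d/3)) = 0.75 × (1 − e^(-1.502667)) = 0.75 × (1 − 0.222536) = 0.583098.
Expected differing sites = pL ≈ 0.583098 × 1544 = 900.303312 ≈ 900.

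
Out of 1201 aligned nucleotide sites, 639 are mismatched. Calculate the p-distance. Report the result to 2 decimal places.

0.53

p = 639/1201 = 0.532056… ≈ 0.53 (to 2 d.p.).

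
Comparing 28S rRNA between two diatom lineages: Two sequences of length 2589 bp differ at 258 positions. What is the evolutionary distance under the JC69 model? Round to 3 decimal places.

p = 258/2589 ≈ 0.099652.
d = −(3/4) ln(1 − 4p/3) = −0.75 ln(1 − 0.132869) = −0.75 ln(0.867131)
  = −0.75 × (-0.142565) = 0.106924 substitutions/site.

0.107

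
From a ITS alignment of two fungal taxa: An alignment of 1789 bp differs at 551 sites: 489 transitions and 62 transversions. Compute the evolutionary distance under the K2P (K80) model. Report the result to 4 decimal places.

P = 489/1789 ≈ 0.273337 and Q = 62/1789 ≈ 0.034656.
Under the Kimura two-parameter model, d = −½ ln(1 − 2P − Q) − ¼ ln(1 − 2Q).
1 − 2P − Q = 0.41867, giving −½ ln(0.41867) = 0.435336.
1 − 2Q = 0.930688, giving −¼ ln(0.930688) = 0.017958.
d = 0.435336 + 0.017958 = 0.453294.

0.4533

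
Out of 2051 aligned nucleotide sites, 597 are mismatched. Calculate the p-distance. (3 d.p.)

p = 597/2051 = 0.291077… ≈ 0.291 (to 3 d.p.).

0.291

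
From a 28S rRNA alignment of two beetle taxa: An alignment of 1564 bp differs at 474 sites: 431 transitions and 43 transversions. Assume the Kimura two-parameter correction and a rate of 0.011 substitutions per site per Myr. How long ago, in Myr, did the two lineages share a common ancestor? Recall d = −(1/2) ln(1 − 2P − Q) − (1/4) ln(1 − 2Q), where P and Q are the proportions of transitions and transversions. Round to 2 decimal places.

P = 431/1564 ≈ 0.275575 and Q = 43/1564 ≈ 0.027494.
Under the Kimura two-parameter model, d = −½ ln(1 − 2P − Q) − ¼ ln(1 − 2Q).
1 − 2P − Q = 0.421356, giving −½ ln(0.421356) = 0.432139.
1 − 2Q = 0.945012, giving −¼ ln(0.945012) = 0.014139.
d = 0.432139 + 0.014139 = 0.446278.
Under a molecular clock d = 2μt, so t = d/(2μ) = 0.446278 / (2 × 0.011) = 20.29 Myr.

20.29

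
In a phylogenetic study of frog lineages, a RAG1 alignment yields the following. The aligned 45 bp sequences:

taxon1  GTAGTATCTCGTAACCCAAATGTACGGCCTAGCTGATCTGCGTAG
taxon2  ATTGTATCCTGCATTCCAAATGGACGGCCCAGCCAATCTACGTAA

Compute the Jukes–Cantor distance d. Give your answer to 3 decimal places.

0.365

The sequences differ at 13 of 45 sites, so p = 13/45 ≈ 0.288889.
d = −(3/4) ln(1 − 4p/3) = −0.75 ln(1 − 0.385185) = −0.75 ln(0.614815)
  = −0.75 × (-0.486434) = 0.364826 substitutions/site.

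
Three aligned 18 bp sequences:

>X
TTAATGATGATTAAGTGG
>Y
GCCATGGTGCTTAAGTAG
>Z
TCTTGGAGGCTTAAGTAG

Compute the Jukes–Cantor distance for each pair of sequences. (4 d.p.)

X–Y: 6/18 sites differ → p ≈ 0.333333, d = −0.75 ln(1 − 0.444444) = 0.440839 ≈ 0.4408.
X–Z: 7/18 sites differ → p ≈ 0.388889, d = −0.75 ln(1 − 0.518519) = 0.548166 ≈ 0.5482.
Y–Z: 6/18 sites differ → p ≈ 0.333333, d = −0.75 ln(1 − 0.444444) = 0.440839 ≈ 0.4408.

d(X,Y) = 0.4408, d(X,Z) = 0.5482, d(Y,Z) = 0.4408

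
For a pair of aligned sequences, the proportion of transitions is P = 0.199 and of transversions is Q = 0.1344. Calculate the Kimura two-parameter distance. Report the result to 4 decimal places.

Under the Kimura two-parameter model, d = −½ ln(1 − 2P − Q) − ¼ ln(1 − 2Q).
1 − 2P − Q = 0.4676, giving −½ ln(0.4676) = 0.380071.
1 − 2Q = 0.7312, giving −¼ ln(0.7312) = 0.078267.
d = 0.380071 + 0.078267 = 0.458338.

0.4583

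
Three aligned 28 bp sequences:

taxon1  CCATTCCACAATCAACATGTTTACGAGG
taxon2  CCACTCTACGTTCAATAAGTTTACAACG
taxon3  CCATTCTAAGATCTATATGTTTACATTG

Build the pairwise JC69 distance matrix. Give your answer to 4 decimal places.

d(taxon1,taxon2) = 0.3597, d(taxon1,taxon3) = 0.3597, d(taxon2,taxon3) = 0.3041

taxon1–taxon2: 8/28 sites differ → p ≈ 0.285714, d = −0.75 ln(1 − 0.380952) = 0.359679 ≈ 0.3597.
taxon1–taxon3: 8/28 sites differ → p ≈ 0.285714, d = −0.75 ln(1 − 0.380952) = 0.359679 ≈ 0.3597.
taxon2–taxon3: 7/28 sites differ → p = 0.25, d = −0.75 ln(1 − 0.333333) = 0.304098 ≈ 0.3041.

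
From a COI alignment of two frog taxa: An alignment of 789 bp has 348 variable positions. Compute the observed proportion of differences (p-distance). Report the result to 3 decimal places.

p = 348/789 = 0.441064… ≈ 0.441 (to 3 d.p.).

0.441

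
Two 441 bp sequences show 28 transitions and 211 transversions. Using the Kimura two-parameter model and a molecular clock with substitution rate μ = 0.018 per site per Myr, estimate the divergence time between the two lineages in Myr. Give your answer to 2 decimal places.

P = 28/441 ≈ 0.063492 and Q = 211/441 ≈ 0.478458.
Under the Kimura two-parameter model, d = −½ ln(1 − 2P − Q) − ¼ ln(1 − 2Q).
1 − 2P − Q = 0.394558, giving −½ ln(0.394558) = 0.464995.
1 − 2Q = 0.043084, giving −¼ ln(0.043084) = 0.786151.
d = 0.464995 + 0.786151 = 1.251146.
Under a molecular clock d = 2μt, so t = d/(2μ) = 1.251146 / (2 × 0.018) = 34.75 Myr.

34.75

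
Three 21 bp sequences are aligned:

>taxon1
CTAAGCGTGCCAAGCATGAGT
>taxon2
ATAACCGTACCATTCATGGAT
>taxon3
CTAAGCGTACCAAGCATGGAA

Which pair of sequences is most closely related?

taxon1–taxon2: 7/21 differ, p = 0.333, d = 0.441.
taxon1–taxon3: 4/21 differ, p = 0.190, d = 0.220.
taxon2–taxon3: 5/21 differ, p = 0.238, d = 0.286.
The smallest distance is between taxon1 and taxon3.

taxon1 and taxon3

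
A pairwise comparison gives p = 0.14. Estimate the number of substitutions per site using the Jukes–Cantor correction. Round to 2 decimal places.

d = −(3/4) ln(1 − 4p/3) = −0.75 ln(1 − 0.186667) = −0.75 ln(0.813333)
  = −0.75 × (-0.206615) = 0.154961 substitutions/site.

0.15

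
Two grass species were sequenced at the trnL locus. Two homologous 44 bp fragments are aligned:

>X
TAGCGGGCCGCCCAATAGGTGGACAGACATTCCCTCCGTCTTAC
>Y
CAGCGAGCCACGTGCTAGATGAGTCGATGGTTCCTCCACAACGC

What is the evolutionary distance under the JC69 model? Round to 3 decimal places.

The sequences differ at 22 of 44 sites, so p = 22/44 = 0.5.
d = −(3/4) ln(1 − 4p/3) = −0.75 ln(1 − 0.666667) = −0.75 ln(0.333333)
  = −0.75 × (-1.098613) = 0.823960 substitutions/site.

0.824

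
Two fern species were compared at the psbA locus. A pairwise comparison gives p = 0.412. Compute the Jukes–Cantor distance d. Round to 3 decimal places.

d = −(3/4) ln(1 − 4p/3) = −0.75 ln(1 − 0.549333) = −0.75 ln(0.450667)
  = −0.75 × (-0.797027) = 0.597770 substitutions/site.

0.598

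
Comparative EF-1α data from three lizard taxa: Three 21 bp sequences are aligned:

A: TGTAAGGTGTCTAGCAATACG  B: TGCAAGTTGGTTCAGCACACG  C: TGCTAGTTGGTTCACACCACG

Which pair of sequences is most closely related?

B and C

A–B: 9/21 differ, p = 0.429, d = 0.635.
A–C: 9/21 differ, p = 0.429, d = 0.635.
B–C: 4/21 differ, p = 0.190, d = 0.220.
The smallest distance is between B and C.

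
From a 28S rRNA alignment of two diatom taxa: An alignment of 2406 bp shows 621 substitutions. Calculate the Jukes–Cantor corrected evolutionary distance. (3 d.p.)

0.316

p = 621/2406 ≈ 0.258105.
d = −(3/4) ln(1 − 4p/3) = −0.75 ln(1 − 0.34414) = −0.75 ln(0.65586)
  = −0.75 × (-0.421808) = 0.316356 substitutions/site.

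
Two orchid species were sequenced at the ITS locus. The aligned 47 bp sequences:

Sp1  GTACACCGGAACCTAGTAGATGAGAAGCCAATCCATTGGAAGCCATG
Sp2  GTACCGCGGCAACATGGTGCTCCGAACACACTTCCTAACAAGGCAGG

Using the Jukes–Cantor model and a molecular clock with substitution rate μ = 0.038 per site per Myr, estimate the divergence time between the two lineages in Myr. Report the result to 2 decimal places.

The sequences differ at 21 of 47 sites, so p = 21/47 ≈ 0.446809.
d = −(3/4) ln(1 − 4p/3) = −0.75 ln(1 − 0.595745) = −0.75 ln(0.404255)
  = −0.75 × (-0.905709) = 0.679282 substitutions/site.
Under a molecular clock d = 2μt, so t = d/(2μ) = 0.679282 / (2 × 0.038) = 8.94 Myr.

8.94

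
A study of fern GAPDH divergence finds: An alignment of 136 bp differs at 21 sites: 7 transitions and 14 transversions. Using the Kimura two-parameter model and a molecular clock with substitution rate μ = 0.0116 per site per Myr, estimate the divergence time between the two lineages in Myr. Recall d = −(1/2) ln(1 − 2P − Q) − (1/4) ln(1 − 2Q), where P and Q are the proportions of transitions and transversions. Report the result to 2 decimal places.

7.45

P = 7/136 ≈ 0.051471 and Q = 14/136 ≈ 0.102941.
Under the Kimura two-parameter model, d = −½ ln(1 − 2P − Q) − ¼ ln(1 − 2Q).
1 − 2P − Q = 0.794117, giving −½ ln(0.794117) = 0.115262.
1 − 2Q = 0.794118, giving −¼ ln(0.794118) = 0.057631.
d = 0.115262 + 0.057631 = 0.172893.
Under a molecular clock d = 2μt, so t = d/(2μ) = 0.172893 / (2 × 0.0116) = 7.45 Myr.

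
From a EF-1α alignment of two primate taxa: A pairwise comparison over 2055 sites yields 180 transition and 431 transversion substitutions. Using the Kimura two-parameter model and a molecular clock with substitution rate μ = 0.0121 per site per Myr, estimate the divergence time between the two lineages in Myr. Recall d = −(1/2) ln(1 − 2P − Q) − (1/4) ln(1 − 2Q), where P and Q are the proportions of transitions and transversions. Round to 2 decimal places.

15.66

P = 180/2055 ≈ 0.087591 and Q = 431/2055 ≈ 0.209732.
Under the Kimura two-parameter model, d = −½ ln(1 − 2P − Q) − ¼ ln(1 − 2Q).
1 − 2P − Q = 0.615086, giving −½ ln(0.615086) = 0.242997.
1 − 2Q = 0.580536, giving −¼ ln(0.580536) = 0.135951.
d = 0.242997 + 0.135951 = 0.378948.
Under a molecular clock d = 2μt, so t = d/(2μ) = 0.378948 / (2 × 0.0121) = 15.66 Myr.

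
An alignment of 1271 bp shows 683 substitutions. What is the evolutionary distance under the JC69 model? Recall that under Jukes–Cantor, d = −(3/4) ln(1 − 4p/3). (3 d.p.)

p = 683/1271 ≈ 0.537372.
d = −(3/4) ln(1 − 4p/3) = −0.75 ln(1 − 0.716496) = −0.75 ln(0.283504)
  = −0.75 × (-1.260529) = 0.945397 substitutions/site.

0.945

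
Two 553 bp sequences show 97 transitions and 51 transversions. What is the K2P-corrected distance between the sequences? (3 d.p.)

P = 97/553 ≈ 0.175407 and Q = 51/553 ≈ 0.092224.
Under the Kimura two-parameter model, d = −½ ln(1 − 2P − Q) − ¼ ln(1 − 2Q).
1 − 2P − Q = 0.556962, giving −½ ln(0.556962) = 0.292629.
1 − 2Q = 0.815552, giving −¼ ln(0.815552) = 0.050973.
d = 0.292629 + 0.050973 = 0.343602.

0.344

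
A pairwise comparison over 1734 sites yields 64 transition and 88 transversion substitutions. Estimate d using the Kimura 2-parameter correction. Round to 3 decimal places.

0.093

P = 64/1734 ≈ 0.036909 and Q = 88/1734 ≈ 0.05075.
Under the Kimura two-parameter model, d = −½ ln(1 − 2P − Q) − ¼ ln(1 − 2Q).
1 − 2P − Q = 0.875432, giving −½ ln(0.875432) = 0.066519.
1 − 2Q = 0.8985, giving −¼ ln(0.8985) = 0.026757.
d = 0.066519 + 0.026757 = 0.093276.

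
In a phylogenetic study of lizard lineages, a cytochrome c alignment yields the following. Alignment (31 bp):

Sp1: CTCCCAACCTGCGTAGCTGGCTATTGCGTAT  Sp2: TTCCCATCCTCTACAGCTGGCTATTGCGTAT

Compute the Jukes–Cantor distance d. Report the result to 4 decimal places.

The sequences differ at 6 of 31 sites (1, 7, 11, 12, 13, 14), so p = 6/31 ≈ 0.193548.
d = −(3/4) ln(1 − 4p/3) = −0.75 ln(1 − 0.258064) = −0.75 ln(0.741936)
  = −0.75 × (-0.298492) = 0.223869 substitutions/site.

0.2239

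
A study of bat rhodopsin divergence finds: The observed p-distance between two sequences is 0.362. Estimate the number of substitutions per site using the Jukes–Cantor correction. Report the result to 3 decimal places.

0.494

d = −(3/4) ln(1 − 4p/3) = −0.75 ln(1 − 0.482667) = −0.75 ln(0.517333)
  = −0.75 × (-0.659069) = 0.494302 substitutions/site.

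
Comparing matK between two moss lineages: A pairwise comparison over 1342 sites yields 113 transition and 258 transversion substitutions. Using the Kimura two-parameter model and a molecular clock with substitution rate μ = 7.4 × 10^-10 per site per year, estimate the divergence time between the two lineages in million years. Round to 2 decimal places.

233.10

P = 113/1342 ≈ 0.084203 and Q = 258/1342 ≈ 0.19225.
Under the Kimura two-parameter model, d = −½ ln(1 − 2P − Q) − ¼ ln(1 − 2Q).
1 − 2P − Q = 0.639344, giving −½ ln(0.639344) = 0.223656.
1 − 2Q = 0.6155, giving −¼ ln(0.6155) = 0.121330.
d = 0.223656 + 0.121330 = 0.344986.
Under a molecular clock d = 2μt, so t = d/(2μ) = 0.344986 / (2 × 7.4 × 10^-10) = 233.10 million years.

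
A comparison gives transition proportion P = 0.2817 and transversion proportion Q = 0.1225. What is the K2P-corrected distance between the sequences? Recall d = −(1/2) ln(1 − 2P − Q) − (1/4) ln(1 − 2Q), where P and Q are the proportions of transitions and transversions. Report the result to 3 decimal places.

0.649

Under the Kimura two-parameter model, d = −½ ln(1 − 2P − Q) − ¼ ln(1 − 2Q).
1 − 2P − Q = 0.3141, giving −½ ln(0.3141) = 0.579022.
1 − 2Q = 0.755, giving −¼ ln(0.755) = 0.070259.
d = 0.579022 + 0.070259 = 0.649281.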